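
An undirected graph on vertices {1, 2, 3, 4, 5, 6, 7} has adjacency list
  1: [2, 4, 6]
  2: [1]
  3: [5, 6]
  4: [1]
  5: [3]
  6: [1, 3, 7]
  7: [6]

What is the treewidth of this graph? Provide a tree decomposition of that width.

The largest bag has 2 vertices, giving width 1; this decomposition certifies tw(G) ≤ 1. Any graph with an edge has treewidth ≥ 1, and G has the edge 7–6. Therefore the treewidth is 1.

Treewidth 1.
Bags: B1 = {6, 7}  B2 = {3, 6}  B3 = {3, 5}  B4 = {1, 6}  B5 = {1, 4}  B6 = {1, 2}
Tree: B1–B2, B2–B3, B1–B4, B4–B5, B5–B6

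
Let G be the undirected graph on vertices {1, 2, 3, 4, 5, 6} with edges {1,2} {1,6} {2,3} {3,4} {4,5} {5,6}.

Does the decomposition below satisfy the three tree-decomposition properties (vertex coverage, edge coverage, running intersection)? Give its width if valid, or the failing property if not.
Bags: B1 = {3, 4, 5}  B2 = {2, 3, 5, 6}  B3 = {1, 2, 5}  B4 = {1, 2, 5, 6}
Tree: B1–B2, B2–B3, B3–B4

No — bags containing vertex 6 are not connected in the tree.

A tree decomposition must satisfy three properties: every vertex lies in some bag; for every edge, both endpoints lie together in some bag; and for every vertex, the bags containing it form a connected subtree. Here bags containing vertex 6 are not connected in the tree, so the decomposition is invalid.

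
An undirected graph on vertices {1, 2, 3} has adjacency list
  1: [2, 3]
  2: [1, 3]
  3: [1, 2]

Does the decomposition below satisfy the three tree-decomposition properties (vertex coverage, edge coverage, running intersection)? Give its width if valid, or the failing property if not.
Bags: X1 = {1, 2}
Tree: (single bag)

No — vertex 3 appears in no bag.

A tree decomposition must satisfy three properties: every vertex lies in some bag; for every edge, both endpoints lie together in some bag; and for every vertex, the bags containing it form a connected subtree. Here vertex 3 appears in no bag, so the decomposition is invalid.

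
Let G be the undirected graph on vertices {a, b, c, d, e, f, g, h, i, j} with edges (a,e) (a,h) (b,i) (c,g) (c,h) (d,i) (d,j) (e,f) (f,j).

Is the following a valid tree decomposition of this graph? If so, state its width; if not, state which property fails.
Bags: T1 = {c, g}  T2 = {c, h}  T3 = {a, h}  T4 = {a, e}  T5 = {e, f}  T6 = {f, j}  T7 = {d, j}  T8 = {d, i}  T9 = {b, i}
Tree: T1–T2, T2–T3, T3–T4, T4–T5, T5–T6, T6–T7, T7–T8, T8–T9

Checking the three conditions: (i) the bags cover all of {a, b, c, d, e, f, g, h, i, j}; (ii) for each edge, some bag contains both endpoints; (iii) the bags containing any fixed vertex form a subtree. All hold, so the decomposition is valid with width 2 − 1 = 1.

Yes; width 1.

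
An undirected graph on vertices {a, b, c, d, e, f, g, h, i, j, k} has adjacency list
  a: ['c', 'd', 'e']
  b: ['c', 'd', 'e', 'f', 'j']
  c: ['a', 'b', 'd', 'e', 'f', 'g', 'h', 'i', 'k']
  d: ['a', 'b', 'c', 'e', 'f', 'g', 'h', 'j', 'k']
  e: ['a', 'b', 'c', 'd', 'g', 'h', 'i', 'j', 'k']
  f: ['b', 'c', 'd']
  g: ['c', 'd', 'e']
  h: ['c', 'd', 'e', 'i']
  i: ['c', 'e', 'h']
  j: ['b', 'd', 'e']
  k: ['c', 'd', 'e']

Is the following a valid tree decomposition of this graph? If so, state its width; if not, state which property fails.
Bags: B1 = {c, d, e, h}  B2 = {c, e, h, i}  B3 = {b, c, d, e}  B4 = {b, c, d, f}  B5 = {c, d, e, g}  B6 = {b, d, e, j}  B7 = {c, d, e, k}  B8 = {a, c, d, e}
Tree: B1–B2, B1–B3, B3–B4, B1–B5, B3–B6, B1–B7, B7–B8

Yes; width 3.

Vertex coverage: the bags together contain {a, b, c, d, e, f, g, h, i, j, k}, the full vertex set. Edge coverage: each edge of G has both endpoints in at least one bag. Running intersection: for every vertex, the bags containing it form a connected subtree. All three properties hold, so this is a valid tree decomposition of width max|bag| − 1 = 3, and hence tw(G) ≤ 3.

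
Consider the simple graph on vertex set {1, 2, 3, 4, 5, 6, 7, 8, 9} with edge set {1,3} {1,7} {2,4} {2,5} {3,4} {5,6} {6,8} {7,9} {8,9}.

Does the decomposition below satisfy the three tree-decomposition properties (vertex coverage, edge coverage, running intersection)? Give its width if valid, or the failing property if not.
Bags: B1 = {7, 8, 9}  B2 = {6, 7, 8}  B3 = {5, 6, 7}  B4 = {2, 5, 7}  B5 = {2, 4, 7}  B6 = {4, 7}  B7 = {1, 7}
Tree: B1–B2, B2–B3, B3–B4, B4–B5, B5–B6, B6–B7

A tree decomposition must satisfy three properties: every vertex lies in some bag; for every edge, both endpoints lie together in some bag; and for every vertex, the bags containing it form a connected subtree. Here vertex 3 appears in no bag, so the decomposition is invalid.

No — vertex 3 appears in no bag.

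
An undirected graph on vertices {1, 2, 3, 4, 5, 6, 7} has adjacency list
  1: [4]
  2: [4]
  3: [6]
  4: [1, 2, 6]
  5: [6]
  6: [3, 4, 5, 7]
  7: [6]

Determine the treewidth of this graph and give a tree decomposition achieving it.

Treewidth 1.
Bags: B1 = {1, 4}  B2 = {4, 6}  B3 = {5, 6}  B4 = {3, 6}  B5 = {2, 4}  B6 = {6, 7}
Tree: B1–B2, B2–B3, B2–B4, B2–B5, B2–B6

Every bag has size at most 2, so the width is 2 − 1 = 1 and tw(G) ≤ 1. Since G has at least one edge (e.g. 4–1), it is not an edgeless graph, so tw(G) ≥ 1. Therefore the treewidth is 1.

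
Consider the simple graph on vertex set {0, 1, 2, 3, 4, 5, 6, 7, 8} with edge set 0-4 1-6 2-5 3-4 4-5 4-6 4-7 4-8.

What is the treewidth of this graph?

1

A width-1 tree decomposition is:
Bags: B1 = {4, 6}  B2 = {4, 5}  B3 = {4, 7}  B4 = {2, 5}  B5 = {0, 4}  B6 = {4, 8}  B7 = {3, 4}  B8 = {1, 6}
Tree: B1–B2, B1–B3, B2–B4, B2–B5, B2–B6, B1–B7, B1–B8
Every bag has size at most 2, so the width is 2 − 1 = 1 and tw(G) ≤ 1. Since G has at least one edge (e.g. 4–6), it is not an edgeless graph, so tw(G) ≥ 1. Therefore the treewidth is 1.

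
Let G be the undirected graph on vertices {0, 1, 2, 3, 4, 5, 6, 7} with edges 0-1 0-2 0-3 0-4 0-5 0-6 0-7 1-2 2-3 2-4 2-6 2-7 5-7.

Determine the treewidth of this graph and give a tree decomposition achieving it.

Every bag has size at most 3, so the width is 3 − 1 = 2 and tw(G) ≤ 2. For the lower bound, the 3 vertices {0, 1, 2} are pairwise adjacent, and any tree decomposition puts a clique entirely inside one bag — forcing width ≥ 2. Combining the bounds, tw(G) = 2.

Treewidth 2.
Bags: B1 = {0, 1, 2}  B2 = {0, 2, 6}  B3 = {0, 2, 7}  B4 = {0, 2, 4}  B5 = {0, 2, 3}  B6 = {0, 5, 7}
Tree: B1–B2, B2–B3, B1–B4, B4–B5, B3–B6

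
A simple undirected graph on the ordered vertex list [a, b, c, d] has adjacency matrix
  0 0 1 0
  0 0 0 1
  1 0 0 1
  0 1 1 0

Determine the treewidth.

A width-1 tree decomposition is:
Bags: B1 = {b, d}  B2 = {c, d}  B3 = {a, c}
Tree: B1–B2, B2–B3
Every bag has size at most 2, so the width is 2 − 1 = 1 and tw(G) ≤ 1. Since G has at least one edge (e.g. b–d), it is not an edgeless graph, so tw(G) ≥ 1. Therefore the treewidth is 1.

1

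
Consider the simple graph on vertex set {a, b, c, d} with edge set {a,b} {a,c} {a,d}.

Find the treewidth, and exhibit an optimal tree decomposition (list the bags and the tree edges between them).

Each bag holds 2 vertices, so the decomposition has width 1, which upper-bounds the treewidth. Any graph with an edge has treewidth ≥ 1, and G has the edge a–d. The upper and lower bounds meet at 1, so that is the treewidth.

Treewidth 1.
Bags: B1 = {a, d}  B2 = {a, c}  B3 = {a, b}
Tree: B1–B2, B2–B3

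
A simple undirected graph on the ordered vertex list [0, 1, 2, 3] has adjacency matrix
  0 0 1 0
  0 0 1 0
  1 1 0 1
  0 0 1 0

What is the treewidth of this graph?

1

A width-1 tree decomposition is:
Bags: B1 = {0, 2}  B2 = {2, 3}  B3 = {1, 2}
Tree: B1–B2, B1–B3
The largest bag has 2 vertices, giving width 1; this decomposition certifies tw(G) ≤ 1. G has an edge, so its treewidth is at least 1. The upper and lower bounds meet at 1, so that is the treewidth.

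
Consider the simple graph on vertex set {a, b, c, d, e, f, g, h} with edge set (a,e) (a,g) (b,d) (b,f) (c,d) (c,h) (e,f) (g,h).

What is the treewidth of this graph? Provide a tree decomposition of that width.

The largest bag has 3 vertices, giving width 2; this decomposition certifies tw(G) ≤ 2. The edges g–a–e–f–b–d–c–h–g form a cycle, so G is not a tree and its treewidth is at least 2. Therefore the treewidth is 2.

Treewidth 2.
One optimal decomposition is:
Bags: B1 = {a, e, g}  B2 = {e, f, g}  B3 = {b, f, g}  B4 = {b, d, g}  B5 = {c, d, g}  B6 = {c, g, h}
Tree: B1–B2, B2–B3, B3–B4, B4–B5, B5–B6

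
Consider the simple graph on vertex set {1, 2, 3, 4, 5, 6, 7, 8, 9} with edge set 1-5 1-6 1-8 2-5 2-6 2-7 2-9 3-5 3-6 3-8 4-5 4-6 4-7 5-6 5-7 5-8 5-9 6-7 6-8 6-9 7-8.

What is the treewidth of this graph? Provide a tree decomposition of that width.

Each bag holds 4 vertices, so the decomposition has width 3, which upper-bounds the treewidth. On the other hand G contains the 4-clique {1, 5, 6, 8}. A clique must lie in a single bag of any decomposition, so no decomposition can have width below 3. Hence tw(G) = 3 exactly.

Treewidth 3.
Bags: B1 = {5, 6, 7, 8}  B2 = {1, 5, 6, 8}  B3 = {4, 5, 6, 7}  B4 = {2, 5, 6, 7}  B5 = {3, 5, 6, 8}  B6 = {2, 5, 6, 9}
Tree: B1–B2, B1–B3, B1–B4, B2–B5, B4–B6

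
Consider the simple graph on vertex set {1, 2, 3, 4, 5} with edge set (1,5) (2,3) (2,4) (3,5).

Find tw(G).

1

A width-1 tree decomposition is:
Bags: B1 = {2, 4}  B2 = {2, 3}  B3 = {3, 5}  B4 = {1, 5}
Tree: B1–B2, B2–B3, B3–B4
Every bag has size at most 2, so the width is 2 − 1 = 1 and tw(G) ≤ 1. Any graph with an edge has treewidth ≥ 1, and G has the edge 4–2. Hence tw(G) = 1 exactly.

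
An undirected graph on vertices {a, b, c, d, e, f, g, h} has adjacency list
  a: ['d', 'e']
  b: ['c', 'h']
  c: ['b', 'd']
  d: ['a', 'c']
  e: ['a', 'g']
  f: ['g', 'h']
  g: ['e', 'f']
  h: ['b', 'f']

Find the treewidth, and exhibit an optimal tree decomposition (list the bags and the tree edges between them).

Each bag holds 3 vertices, so the decomposition has width 2, which upper-bounds the treewidth. Since h–f–g–e–a–d–c–b–h is a cycle in G, G is not acyclic. Forests are exactly the graphs of treewidth ≤ 1, so tw(G) ≥ 2. Hence tw(G) = 2 exactly.

Treewidth 2.
One optimal decomposition is:
Bags: B1 = {f, g, h}  B2 = {e, g, h}  B3 = {a, e, h}  B4 = {a, d, h}  B5 = {c, d, h}  B6 = {b, c, h}
Tree: B1–B2, B2–B3, B3–B4, B4–B5, B5–B6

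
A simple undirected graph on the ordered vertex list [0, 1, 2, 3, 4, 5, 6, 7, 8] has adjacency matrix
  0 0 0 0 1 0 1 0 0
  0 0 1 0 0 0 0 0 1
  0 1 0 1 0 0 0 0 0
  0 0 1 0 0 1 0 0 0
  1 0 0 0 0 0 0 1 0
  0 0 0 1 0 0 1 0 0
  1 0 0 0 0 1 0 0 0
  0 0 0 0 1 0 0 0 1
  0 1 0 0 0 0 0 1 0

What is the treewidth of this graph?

2

A width-2 tree decomposition is:
Bags: B1 = {4, 7, 8}  B2 = {1, 4, 8}  B3 = {1, 2, 4}  B4 = {2, 3, 4}  B5 = {3, 4, 5}  B6 = {4, 5, 6}  B7 = {0, 4, 6}
Tree: B1–B2, B2–B3, B3–B4, B4–B5, B5–B6, B6–B7
Every bag has size at most 3, so the width is 3 − 1 = 2 and tw(G) ≤ 2. The edges 4–7–8–1–2–3–5–6–0–4 form a cycle, so G is not a tree and its treewidth is at least 2. Hence tw(G) = 2 exactly.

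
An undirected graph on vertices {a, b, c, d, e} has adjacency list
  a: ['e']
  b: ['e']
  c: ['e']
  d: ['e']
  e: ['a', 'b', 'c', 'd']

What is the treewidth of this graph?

A width-1 tree decomposition is:
Bags: B1 = {c, e}  B2 = {b, e}  B3 = {d, e}  B4 = {a, e}
Tree: B1–B2, B2–B3, B2–B4
Every bag has size at most 2, so the width is 2 − 1 = 1 and tw(G) ≤ 1. Since G has at least one edge (e.g. c–e), it is not an edgeless graph, so tw(G) ≥ 1. The upper and lower bounds meet at 1, so that is the treewidth.

1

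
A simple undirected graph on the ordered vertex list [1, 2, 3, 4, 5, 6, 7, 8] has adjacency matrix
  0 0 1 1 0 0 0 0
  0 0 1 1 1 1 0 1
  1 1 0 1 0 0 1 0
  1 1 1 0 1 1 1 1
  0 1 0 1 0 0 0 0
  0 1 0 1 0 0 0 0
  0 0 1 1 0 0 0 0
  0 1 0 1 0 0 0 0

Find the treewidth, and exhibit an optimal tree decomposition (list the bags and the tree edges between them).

Treewidth 2.
One such decomposition:
Bags: B1 = {2, 3, 4}  B2 = {3, 4, 7}  B3 = {2, 4, 6}  B4 = {1, 3, 4}  B5 = {2, 4, 5}  B6 = {2, 4, 8}
Tree: B1–B2, B1–B3, B1–B4, B1–B5, B5–B6

Each bag holds 3 vertices, so the decomposition has width 2, which upper-bounds the treewidth. On the other hand G contains the 3-clique {1, 3, 4}. A clique must lie in a single bag of any decomposition, so no decomposition can have width below 2. Combining the bounds, tw(G) = 2.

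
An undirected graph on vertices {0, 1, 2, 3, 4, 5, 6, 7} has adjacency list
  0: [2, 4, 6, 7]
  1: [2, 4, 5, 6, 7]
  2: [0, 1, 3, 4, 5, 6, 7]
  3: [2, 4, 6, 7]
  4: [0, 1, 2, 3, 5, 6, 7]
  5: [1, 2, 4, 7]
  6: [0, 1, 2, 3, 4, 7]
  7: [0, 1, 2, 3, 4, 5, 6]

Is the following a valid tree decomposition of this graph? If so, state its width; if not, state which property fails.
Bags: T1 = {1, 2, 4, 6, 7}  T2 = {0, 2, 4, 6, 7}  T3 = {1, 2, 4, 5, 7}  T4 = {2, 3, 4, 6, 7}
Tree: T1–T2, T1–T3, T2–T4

Yes; width 4.

Vertex coverage: the bags together contain {0, 1, 2, 3, 4, 5, 6, 7}, the full vertex set. Edge coverage: each edge of G has both endpoints in at least one bag. Running intersection: for every vertex, the bags containing it form a connected subtree. All three properties hold, so this is a valid tree decomposition of width max|bag| − 1 = 4, and hence tw(G) ≤ 4.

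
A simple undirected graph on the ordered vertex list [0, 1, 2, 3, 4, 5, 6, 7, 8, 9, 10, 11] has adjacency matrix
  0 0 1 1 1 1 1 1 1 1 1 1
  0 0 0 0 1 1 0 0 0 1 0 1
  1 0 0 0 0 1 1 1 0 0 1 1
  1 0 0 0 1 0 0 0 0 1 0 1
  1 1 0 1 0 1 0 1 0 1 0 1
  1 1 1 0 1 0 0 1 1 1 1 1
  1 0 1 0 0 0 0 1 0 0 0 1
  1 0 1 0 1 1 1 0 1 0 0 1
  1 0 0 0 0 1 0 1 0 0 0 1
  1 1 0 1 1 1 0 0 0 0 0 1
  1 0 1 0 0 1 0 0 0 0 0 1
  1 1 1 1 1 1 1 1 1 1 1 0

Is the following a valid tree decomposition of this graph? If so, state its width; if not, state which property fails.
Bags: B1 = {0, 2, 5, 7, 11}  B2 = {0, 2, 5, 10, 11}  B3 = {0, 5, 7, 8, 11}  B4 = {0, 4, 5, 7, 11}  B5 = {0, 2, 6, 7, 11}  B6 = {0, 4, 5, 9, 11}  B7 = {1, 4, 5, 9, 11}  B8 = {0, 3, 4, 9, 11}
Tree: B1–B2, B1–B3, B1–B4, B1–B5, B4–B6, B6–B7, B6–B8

Vertex coverage: the bags together contain {0, 1, 2, 3, 4, 5, 6, 7, 8, 9, 10, 11}, the full vertex set. Edge coverage: each edge of G has both endpoints in at least one bag. Running intersection: for every vertex, the bags containing it form a connected subtree. All three properties hold, so this is a valid tree decomposition of width max|bag| − 1 = 4, and hence tw(G) ≤ 4.

Yes; width 4.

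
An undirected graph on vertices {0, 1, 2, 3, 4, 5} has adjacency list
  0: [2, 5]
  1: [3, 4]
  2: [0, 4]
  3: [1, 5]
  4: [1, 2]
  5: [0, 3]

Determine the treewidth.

A width-2 tree decomposition is:
Bags: B1 = {0, 2, 5}  B2 = {2, 3, 5}  B3 = {1, 2, 3}  B4 = {1, 2, 4}
Tree: B1–B2, B2–B3, B3–B4
Every bag has size at most 3, so the width is 3 − 1 = 2 and tw(G) ≤ 2. The edges 2–0–5–3–1–4–2 form a cycle, so G is not a tree and its treewidth is at least 2. Combining the bounds, tw(G) = 2.

2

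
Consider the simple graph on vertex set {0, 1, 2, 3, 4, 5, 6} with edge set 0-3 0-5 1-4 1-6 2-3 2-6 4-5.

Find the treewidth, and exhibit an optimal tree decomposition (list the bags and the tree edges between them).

Each bag holds 3 vertices, so the decomposition has width 2, which upper-bounds the treewidth. The edges 1–4–5–0–3–2–6–1 form a cycle, so G is not a tree and its treewidth is at least 2. Hence tw(G) = 2 exactly.

Treewidth 2.
One optimal decomposition is:
Bags: B1 = {1, 4, 5}  B2 = {0, 1, 5}  B3 = {0, 1, 3}  B4 = {1, 2, 3}  B5 = {1, 2, 6}
Tree: B1–B2, B2–B3, B3–B4, B4–B5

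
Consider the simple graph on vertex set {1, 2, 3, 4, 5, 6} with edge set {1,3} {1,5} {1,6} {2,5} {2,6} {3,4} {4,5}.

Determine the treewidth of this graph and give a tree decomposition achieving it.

Treewidth 2.
One optimal decomposition is:
Bags: B1 = {1, 2, 6}  B2 = {1, 2, 5}  B3 = {1, 3, 5}  B4 = {3, 4, 5}
Tree: B1–B2, B2–B3, B3–B4

The largest bag has 3 vertices, giving width 2; this decomposition certifies tw(G) ≤ 2. For the lower bound, G contains the cycle 6–2–5–1–6, so G is not a forest; only forests have treewidth ≤ 1, hence tw(G) ≥ 2. Hence tw(G) = 2 exactly.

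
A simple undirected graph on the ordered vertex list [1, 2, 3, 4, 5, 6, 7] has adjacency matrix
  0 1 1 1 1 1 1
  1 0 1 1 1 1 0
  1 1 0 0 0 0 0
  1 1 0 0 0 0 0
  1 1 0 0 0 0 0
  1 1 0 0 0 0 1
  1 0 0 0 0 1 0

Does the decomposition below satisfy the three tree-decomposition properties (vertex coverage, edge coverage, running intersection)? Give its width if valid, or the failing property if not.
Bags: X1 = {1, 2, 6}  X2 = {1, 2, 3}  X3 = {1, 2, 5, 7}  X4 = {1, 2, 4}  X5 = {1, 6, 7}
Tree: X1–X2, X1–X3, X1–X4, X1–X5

No — bags containing vertex 7 are not connected in the tree.

A tree decomposition must satisfy three properties: every vertex lies in some bag; for every edge, both endpoints lie together in some bag; and for every vertex, the bags containing it form a connected subtree. Here bags containing vertex 7 are not connected in the tree, so the decomposition is invalid.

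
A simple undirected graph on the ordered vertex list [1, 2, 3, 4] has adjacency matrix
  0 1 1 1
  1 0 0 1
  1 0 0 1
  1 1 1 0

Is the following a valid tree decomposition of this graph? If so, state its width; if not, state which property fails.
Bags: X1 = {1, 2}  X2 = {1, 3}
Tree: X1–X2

No — vertex 4 appears in no bag.

A tree decomposition must satisfy three properties: every vertex lies in some bag; for every edge, both endpoints lie together in some bag; and for every vertex, the bags containing it form a connected subtree. Here vertex 4 appears in no bag, so the decomposition is invalid.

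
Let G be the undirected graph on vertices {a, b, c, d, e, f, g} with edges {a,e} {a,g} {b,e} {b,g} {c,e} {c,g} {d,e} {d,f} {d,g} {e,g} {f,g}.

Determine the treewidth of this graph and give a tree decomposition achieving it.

Treewidth 2.
Bags: B1 = {d, e, g}  B2 = {c, e, g}  B3 = {a, e, g}  B4 = {b, e, g}  B5 = {d, f, g}
Tree: B1–B2, B2–B3, B1–B4, B1–B5

The largest bag has 3 vertices, giving width 2; this decomposition certifies tw(G) ≤ 2. For the lower bound, the 3 vertices {d, e, g} are pairwise adjacent, and any tree decomposition puts a clique entirely inside one bag — forcing width ≥ 2. Therefore the treewidth is 2.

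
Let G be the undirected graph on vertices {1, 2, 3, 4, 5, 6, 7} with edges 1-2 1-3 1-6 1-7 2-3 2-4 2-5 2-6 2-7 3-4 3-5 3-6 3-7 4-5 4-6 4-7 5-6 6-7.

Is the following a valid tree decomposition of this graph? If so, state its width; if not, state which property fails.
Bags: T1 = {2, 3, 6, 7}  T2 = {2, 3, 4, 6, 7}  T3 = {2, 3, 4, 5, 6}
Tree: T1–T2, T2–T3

A tree decomposition must satisfy three properties: every vertex lies in some bag; for every edge, both endpoints lie together in some bag; and for every vertex, the bags containing it form a connected subtree. Here vertex 1 appears in no bag, so the decomposition is invalid.

No — vertex 1 appears in no bag.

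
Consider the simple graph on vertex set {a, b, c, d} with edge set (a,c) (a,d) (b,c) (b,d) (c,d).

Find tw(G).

2

A width-2 tree decomposition is:
Bags: B1 = {b, c, d}  B2 = {a, c, d}
Tree: B1–B2
Every bag has size at most 3, so the width is 3 − 1 = 2 and tw(G) ≤ 2. On the other hand G contains the 3-clique {a, c, d}. A clique must lie in a single bag of any decomposition, so no decomposition can have width below 2. Therefore the treewidth is 2.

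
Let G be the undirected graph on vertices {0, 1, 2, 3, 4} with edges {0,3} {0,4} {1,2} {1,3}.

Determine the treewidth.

A width-1 tree decomposition is:
Bags: B1 = {1, 2}  B2 = {1, 3}  B3 = {0, 3}  B4 = {0, 4}
Tree: B1–B2, B2–B3, B3–B4
Every bag has size at most 2, so the width is 2 − 1 = 1 and tw(G) ≤ 1. Since G has at least one edge (e.g. 2–1), it is not an edgeless graph, so tw(G) ≥ 1. Therefore the treewidth is 1.

1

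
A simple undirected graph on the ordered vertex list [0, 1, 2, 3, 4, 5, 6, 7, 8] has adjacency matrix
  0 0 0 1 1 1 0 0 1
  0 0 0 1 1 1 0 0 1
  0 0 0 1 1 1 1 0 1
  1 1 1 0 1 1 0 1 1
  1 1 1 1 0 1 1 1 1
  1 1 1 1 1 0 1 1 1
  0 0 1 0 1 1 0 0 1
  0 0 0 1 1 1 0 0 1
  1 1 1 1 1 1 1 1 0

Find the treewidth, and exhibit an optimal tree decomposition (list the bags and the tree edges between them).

Treewidth 4.
One such decomposition:
Bags: B1 = {0, 3, 4, 5, 8}  B2 = {2, 3, 4, 5, 8}  B3 = {1, 3, 4, 5, 8}  B4 = {2, 4, 5, 6, 8}  B5 = {3, 4, 5, 7, 8}
Tree: B1–B2, B2–B3, B2–B4, B2–B5

Each bag holds 5 vertices, so the decomposition has width 4, which upper-bounds the treewidth. On the other hand G contains the 5-clique {0, 3, 4, 5, 8}. A clique must lie in a single bag of any decomposition, so no decomposition can have width below 4. Therefore the treewidth is 4.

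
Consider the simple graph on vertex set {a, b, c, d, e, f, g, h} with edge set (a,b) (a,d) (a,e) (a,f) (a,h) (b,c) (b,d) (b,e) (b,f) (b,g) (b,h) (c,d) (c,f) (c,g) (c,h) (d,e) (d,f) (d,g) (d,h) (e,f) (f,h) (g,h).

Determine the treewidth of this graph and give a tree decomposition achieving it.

Every bag has size at most 5, so the width is 5 − 1 = 4 and tw(G) ≤ 4. For the lower bound, the 5 vertices {b, c, d, g, h} are pairwise adjacent, and any tree decomposition puts a clique entirely inside one bag — forcing width ≥ 4. The upper and lower bounds meet at 4, so that is the treewidth.

Treewidth 4.
One such decomposition:
Bags: B1 = {a, b, d, f, h}  B2 = {b, c, d, f, h}  B3 = {a, b, d, e, f}  B4 = {b, c, d, g, h}
Tree: B1–B2, B1–B3, B2–B4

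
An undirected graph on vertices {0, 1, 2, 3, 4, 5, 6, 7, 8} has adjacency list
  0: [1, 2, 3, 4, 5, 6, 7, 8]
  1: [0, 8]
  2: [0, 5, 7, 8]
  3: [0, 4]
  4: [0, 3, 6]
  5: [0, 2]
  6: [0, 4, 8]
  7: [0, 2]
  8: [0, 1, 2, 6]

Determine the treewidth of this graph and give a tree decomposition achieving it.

Each bag holds 3 vertices, so the decomposition has width 2, which upper-bounds the treewidth. For the lower bound, the 3 vertices {0, 1, 8} are pairwise adjacent, and any tree decomposition puts a clique entirely inside one bag — forcing width ≥ 2. Hence tw(G) = 2 exactly.

Treewidth 2.
One optimal decomposition is:
Bags: B1 = {0, 6, 8}  B2 = {0, 1, 8}  B3 = {0, 2, 8}  B4 = {0, 4, 6}  B5 = {0, 2, 5}  B6 = {0, 3, 4}  B7 = {0, 2, 7}
Tree: B1–B2, B2–B3, B1–B4, B3–B5, B4–B6, B3–B7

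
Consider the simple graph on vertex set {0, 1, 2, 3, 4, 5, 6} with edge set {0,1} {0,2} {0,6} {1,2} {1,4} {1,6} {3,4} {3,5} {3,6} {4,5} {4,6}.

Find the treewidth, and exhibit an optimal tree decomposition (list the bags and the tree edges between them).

Treewidth 2.
One such decomposition:
Bags: B1 = {0, 1, 6}  B2 = {0, 1, 2}  B3 = {1, 4, 6}  B4 = {3, 4, 6}  B5 = {3, 4, 5}
Tree: B1–B2, B1–B3, B3–B4, B4–B5

The largest bag has 3 vertices, giving width 2; this decomposition certifies tw(G) ≤ 2. Conversely, {0, 1, 2} is a clique of size 3, and the vertices of any clique must share a bag in every tree decomposition; so some bag has ≥ 3 vertices and tw(G) ≥ 2. Combining the bounds, tw(G) = 2.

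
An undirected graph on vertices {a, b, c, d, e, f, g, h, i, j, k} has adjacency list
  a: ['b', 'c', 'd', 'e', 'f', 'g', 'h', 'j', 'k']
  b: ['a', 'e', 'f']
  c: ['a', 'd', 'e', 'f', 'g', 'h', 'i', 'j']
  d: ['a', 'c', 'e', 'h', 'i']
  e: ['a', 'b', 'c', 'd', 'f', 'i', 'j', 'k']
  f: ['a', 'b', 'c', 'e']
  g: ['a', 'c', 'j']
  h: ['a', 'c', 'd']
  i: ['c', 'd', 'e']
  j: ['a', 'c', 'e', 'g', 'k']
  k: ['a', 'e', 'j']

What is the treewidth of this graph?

A width-3 tree decomposition is:
Bags: B1 = {c, d, e, i}  B2 = {a, c, d, e}  B3 = {a, c, e, j}  B4 = {a, e, j, k}  B5 = {a, c, g, j}  B6 = {a, c, e, f}  B7 = {a, c, d, h}  B8 = {a, b, e, f}
Tree: B1–B2, B2–B3, B3–B4, B3–B5, B2–B6, B2–B7, B6–B8
Each bag holds 4 vertices, so the decomposition has width 3, which upper-bounds the treewidth. On the other hand G contains the 4-clique {a, c, g, j}. A clique must lie in a single bag of any decomposition, so no decomposition can have width below 3. Hence tw(G) = 3 exactly.

3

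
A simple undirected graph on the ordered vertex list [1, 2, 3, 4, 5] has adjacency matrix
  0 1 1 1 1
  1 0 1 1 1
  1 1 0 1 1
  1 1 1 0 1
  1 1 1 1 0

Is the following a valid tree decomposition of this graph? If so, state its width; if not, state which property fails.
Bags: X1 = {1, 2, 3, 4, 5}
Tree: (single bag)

Yes; width 4.

Checking the three conditions: (i) the bags cover all of {1, 2, 3, 4, 5}; (ii) for each edge, some bag contains both endpoints; (iii) the bags containing any fixed vertex form a subtree. All hold, so the decomposition is valid with width 5 − 1 = 4.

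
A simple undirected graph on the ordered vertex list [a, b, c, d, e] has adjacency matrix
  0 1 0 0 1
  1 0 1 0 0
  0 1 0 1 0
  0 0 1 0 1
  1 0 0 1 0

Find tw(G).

A width-2 tree decomposition is:
Bags: B1 = {a, b, e}  B2 = {b, c, e}  B3 = {c, d, e}
Tree: B1–B2, B2–B3
The largest bag has 3 vertices, giving width 2; this decomposition certifies tw(G) ≤ 2. Since e–a–b–c–d–e is a cycle in G, G is not acyclic. Forests are exactly the graphs of treewidth ≤ 1, so tw(G) ≥ 2. Therefore the treewidth is 2.

2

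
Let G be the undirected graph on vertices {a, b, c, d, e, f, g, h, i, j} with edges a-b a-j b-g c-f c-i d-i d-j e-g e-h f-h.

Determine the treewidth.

2

A width-2 tree decomposition is:
Bags: B1 = {d, i, j}  B2 = {a, i, j}  B3 = {a, b, i}  B4 = {b, g, i}  B5 = {e, g, i}  B6 = {e, h, i}  B7 = {f, h, i}  B8 = {c, f, i}
Tree: B1–B2, B2–B3, B3–B4, B4–B5, B5–B6, B6–B7, B7–B8
Each bag holds 3 vertices, so the decomposition has width 2, which upper-bounds the treewidth. Since i–d–j–a–b–g–e–h–f–c–i is a cycle in G, G is not acyclic. Forests are exactly the graphs of treewidth ≤ 1, so tw(G) ≥ 2. Combining the bounds, tw(G) = 2.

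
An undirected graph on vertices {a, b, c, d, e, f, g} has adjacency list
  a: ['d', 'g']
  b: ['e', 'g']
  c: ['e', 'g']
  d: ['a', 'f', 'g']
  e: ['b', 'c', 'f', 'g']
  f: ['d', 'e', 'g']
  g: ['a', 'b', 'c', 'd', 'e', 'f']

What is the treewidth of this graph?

A width-2 tree decomposition is:
Bags: B1 = {b, e, g}  B2 = {e, f, g}  B3 = {d, f, g}  B4 = {a, d, g}  B5 = {c, e, g}
Tree: B1–B2, B2–B3, B3–B4, B1–B5
Each bag holds 3 vertices, so the decomposition has width 2, which upper-bounds the treewidth. For the lower bound, the 3 vertices {d, f, g} are pairwise adjacent, and any tree decomposition puts a clique entirely inside one bag — forcing width ≥ 2. Therefore the treewidth is 2.

2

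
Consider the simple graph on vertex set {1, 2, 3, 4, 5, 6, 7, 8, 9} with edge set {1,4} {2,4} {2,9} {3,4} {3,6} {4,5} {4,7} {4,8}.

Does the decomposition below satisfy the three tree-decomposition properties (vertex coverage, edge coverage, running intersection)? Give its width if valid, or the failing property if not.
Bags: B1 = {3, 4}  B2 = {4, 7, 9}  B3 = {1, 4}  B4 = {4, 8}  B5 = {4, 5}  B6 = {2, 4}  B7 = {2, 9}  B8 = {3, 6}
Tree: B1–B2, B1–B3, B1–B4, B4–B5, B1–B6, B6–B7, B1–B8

A tree decomposition must satisfy three properties: every vertex lies in some bag; for every edge, both endpoints lie together in some bag; and for every vertex, the bags containing it form a connected subtree. Here bags containing vertex 9 are not connected in the tree, so the decomposition is invalid.

No — bags containing vertex 9 are not connected in the tree.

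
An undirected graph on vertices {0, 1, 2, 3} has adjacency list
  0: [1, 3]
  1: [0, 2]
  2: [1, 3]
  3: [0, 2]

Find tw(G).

2

A width-2 tree decomposition is:
Bags: B1 = {0, 1, 3}  B2 = {1, 2, 3}
Tree: B1–B2
The largest bag has 3 vertices, giving width 2; this decomposition certifies tw(G) ≤ 2. Since 1–0–3–2–1 is a cycle in G, G is not acyclic. Forests are exactly the graphs of treewidth ≤ 1, so tw(G) ≥ 2. Hence tw(G) = 2 exactly.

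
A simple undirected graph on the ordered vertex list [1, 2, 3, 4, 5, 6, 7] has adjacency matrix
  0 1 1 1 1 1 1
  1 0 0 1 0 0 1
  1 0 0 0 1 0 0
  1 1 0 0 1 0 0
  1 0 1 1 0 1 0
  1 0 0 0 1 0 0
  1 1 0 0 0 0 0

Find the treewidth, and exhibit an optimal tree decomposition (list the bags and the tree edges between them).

Treewidth 2.
Bags: B1 = {1, 4, 5}  B2 = {1, 2, 4}  B3 = {1, 5, 6}  B4 = {1, 2, 7}  B5 = {1, 3, 5}
Tree: B1–B2, B1–B3, B2–B4, B3–B5

Each bag holds 3 vertices, so the decomposition has width 2, which upper-bounds the treewidth. On the other hand G contains the 3-clique {1, 2, 4}. A clique must lie in a single bag of any decomposition, so no decomposition can have width below 2. The upper and lower bounds meet at 2, so that is the treewidth.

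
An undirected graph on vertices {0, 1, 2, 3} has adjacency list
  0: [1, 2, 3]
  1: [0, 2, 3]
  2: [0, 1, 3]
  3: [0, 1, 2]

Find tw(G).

3

A width-3 tree decomposition is:
Bags: B1 = {0, 1, 2, 3}
Tree: (single bag)
With just one bag of size 4, the width is 4 − 1 = 3, so tw(G) ≤ 3. For the lower bound, the 4 vertices {0, 1, 2, 3} are pairwise adjacent, and any tree decomposition puts a clique entirely inside one bag — forcing width ≥ 3. Therefore the treewidth is 3.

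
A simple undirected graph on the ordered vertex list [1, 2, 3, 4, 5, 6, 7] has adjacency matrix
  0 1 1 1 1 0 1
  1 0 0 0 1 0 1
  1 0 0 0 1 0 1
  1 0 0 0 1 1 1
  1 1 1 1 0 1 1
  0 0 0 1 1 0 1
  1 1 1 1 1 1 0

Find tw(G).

3

A width-3 tree decomposition is:
Bags: B1 = {1, 4, 5, 7}  B2 = {1, 3, 5, 7}  B3 = {1, 2, 5, 7}  B4 = {4, 5, 6, 7}
Tree: B1–B2, B2–B3, B1–B4
Every bag has size at most 4, so the width is 4 − 1 = 3 and tw(G) ≤ 3. Conversely, {1, 2, 5, 7} is a clique of size 4, and the vertices of any clique must share a bag in every tree decomposition; so some bag has ≥ 4 vertices and tw(G) ≥ 3. The upper and lower bounds meet at 3, so that is the treewidth.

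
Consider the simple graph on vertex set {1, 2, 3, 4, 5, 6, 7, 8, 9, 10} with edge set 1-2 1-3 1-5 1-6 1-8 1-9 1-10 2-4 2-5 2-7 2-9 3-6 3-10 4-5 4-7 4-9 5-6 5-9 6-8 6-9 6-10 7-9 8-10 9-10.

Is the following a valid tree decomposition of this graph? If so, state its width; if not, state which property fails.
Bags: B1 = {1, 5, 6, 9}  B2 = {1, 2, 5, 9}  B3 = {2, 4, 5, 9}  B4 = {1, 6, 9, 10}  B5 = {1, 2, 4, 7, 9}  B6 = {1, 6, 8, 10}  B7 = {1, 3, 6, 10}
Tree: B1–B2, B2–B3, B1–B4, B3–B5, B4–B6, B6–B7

No — bags containing vertex 1 are not connected in the tree.

A tree decomposition must satisfy three properties: every vertex lies in some bag; for every edge, both endpoints lie together in some bag; and for every vertex, the bags containing it form a connected subtree. Here bags containing vertex 1 are not connected in the tree, so the decomposition is invalid.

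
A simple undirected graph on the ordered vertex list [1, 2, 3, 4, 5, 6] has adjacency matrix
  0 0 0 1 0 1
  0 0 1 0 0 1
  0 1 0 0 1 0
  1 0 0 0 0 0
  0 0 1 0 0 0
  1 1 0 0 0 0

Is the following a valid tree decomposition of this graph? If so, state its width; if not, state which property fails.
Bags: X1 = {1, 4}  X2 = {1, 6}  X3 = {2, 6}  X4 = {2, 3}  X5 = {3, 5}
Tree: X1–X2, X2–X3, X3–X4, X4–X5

Checking the three conditions: (i) the bags cover all of {1, 2, 3, 4, 5, 6}; (ii) for each edge, some bag contains both endpoints; (iii) the bags containing any fixed vertex form a subtree. All hold, so the decomposition is valid with width 2 − 1 = 1.

Yes; width 1.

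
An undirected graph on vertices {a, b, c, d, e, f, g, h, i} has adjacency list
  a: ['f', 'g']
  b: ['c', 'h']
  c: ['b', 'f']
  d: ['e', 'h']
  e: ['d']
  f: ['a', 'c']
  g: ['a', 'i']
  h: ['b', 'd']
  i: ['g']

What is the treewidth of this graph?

1

A width-1 tree decomposition is:
Bags: B1 = {d, e}  B2 = {d, h}  B3 = {b, h}  B4 = {b, c}  B5 = {c, f}  B6 = {a, f}  B7 = {a, g}  B8 = {g, i}
Tree: B1–B2, B2–B3, B3–B4, B4–B5, B5–B6, B6–B7, B7–B8
Every bag has size at most 2, so the width is 2 − 1 = 1 and tw(G) ≤ 1. G has an edge, so its treewidth is at least 1. Hence tw(G) = 1 exactly.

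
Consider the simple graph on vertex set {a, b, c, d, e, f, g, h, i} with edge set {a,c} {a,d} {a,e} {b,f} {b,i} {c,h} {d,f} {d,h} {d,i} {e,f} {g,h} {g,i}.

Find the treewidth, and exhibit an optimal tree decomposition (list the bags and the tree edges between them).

Every bag has size at most 4, so the width is 4 − 1 = 3 and tw(G) ≤ 3. For the lower bound: the 4 vertex sets {b,g,i}, {f}, {d}, {a,c,e,h} are disjoint, each induces a connected subgraph, and every pair is joined by at least one edge of G. Contracting each set to a single vertex therefore yields K_{4} as a minor, and since treewidth is minor-monotone, tw(G) ≥ tw(K_{4}) = 3. Therefore the treewidth is 3.

Treewidth 3.
One such decomposition:
Bags: B1 = {b, f, g, i}  B2 = {d, f, g, i}  B3 = {d, f, g, h}  B4 = {d, e, f, h}  B5 = {a, d, e, h}  B6 = {a, c, e, h}
Tree: B1–B2, B2–B3, B3–B4, B4–B5, B5–B6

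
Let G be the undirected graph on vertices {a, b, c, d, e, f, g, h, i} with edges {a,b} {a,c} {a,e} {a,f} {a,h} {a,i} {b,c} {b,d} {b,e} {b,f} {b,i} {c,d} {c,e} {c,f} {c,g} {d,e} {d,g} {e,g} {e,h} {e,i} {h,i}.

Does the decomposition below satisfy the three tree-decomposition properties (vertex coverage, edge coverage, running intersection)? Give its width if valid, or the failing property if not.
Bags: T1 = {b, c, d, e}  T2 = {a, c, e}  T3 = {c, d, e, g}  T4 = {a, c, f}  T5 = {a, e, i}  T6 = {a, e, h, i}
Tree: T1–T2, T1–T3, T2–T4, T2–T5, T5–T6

No — edge (b,a) lies in no bag.

A tree decomposition must satisfy three properties: every vertex lies in some bag; for every edge, both endpoints lie together in some bag; and for every vertex, the bags containing it form a connected subtree. Here edge (b,a) lies in no bag, so the decomposition is invalid.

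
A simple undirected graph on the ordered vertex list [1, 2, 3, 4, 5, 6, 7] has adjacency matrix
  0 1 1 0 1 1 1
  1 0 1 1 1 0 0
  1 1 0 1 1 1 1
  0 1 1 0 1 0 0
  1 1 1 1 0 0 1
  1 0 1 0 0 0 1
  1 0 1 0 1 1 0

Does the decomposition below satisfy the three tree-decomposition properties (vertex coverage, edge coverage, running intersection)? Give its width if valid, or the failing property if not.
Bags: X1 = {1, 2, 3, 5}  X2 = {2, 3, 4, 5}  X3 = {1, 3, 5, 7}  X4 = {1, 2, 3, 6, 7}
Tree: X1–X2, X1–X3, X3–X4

A tree decomposition must satisfy three properties: every vertex lies in some bag; for every edge, both endpoints lie together in some bag; and for every vertex, the bags containing it form a connected subtree. Here bags containing vertex 2 are not connected in the tree, so the decomposition is invalid.

No — bags containing vertex 2 are not connected in the tree.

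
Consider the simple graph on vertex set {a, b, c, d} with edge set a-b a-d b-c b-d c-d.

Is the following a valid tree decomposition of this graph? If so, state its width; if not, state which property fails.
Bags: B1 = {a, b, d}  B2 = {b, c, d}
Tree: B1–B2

Checking the three conditions: (i) the bags cover all of {a, b, c, d}; (ii) for each edge, some bag contains both endpoints; (iii) the bags containing any fixed vertex form a subtree. All hold, so the decomposition is valid with width 3 − 1 = 2.

Yes; width 2.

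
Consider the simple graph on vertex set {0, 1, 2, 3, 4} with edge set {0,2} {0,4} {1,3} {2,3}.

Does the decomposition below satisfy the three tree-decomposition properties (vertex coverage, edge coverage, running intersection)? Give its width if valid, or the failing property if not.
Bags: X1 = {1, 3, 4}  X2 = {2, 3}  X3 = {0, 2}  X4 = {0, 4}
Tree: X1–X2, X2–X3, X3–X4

No — bags containing vertex 4 are not connected in the tree.

A tree decomposition must satisfy three properties: every vertex lies in some bag; for every edge, both endpoints lie together in some bag; and for every vertex, the bags containing it form a connected subtree. Here bags containing vertex 4 are not connected in the tree, so the decomposition is invalid.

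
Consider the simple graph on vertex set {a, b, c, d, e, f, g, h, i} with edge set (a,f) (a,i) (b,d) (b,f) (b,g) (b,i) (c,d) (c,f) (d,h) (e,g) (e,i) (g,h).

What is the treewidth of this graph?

3

A width-3 tree decomposition is:
Bags: B1 = {a, e, g, i}  B2 = {a, b, g, i}  B3 = {a, b, f, g}  B4 = {b, f, g, h}  B5 = {b, d, f, h}  B6 = {c, d, f, h}
Tree: B1–B2, B2–B3, B3–B4, B4–B5, B5–B6
Every bag has size at most 4, so the width is 4 − 1 = 3 and tw(G) ≤ 3. For the lower bound: the 4 vertex sets {a,e,i}, {g}, {b}, {c,d,f,h} are disjoint, each induces a connected subgraph, and every pair is joined by at least one edge of G. Contracting each set to a single vertex therefore yields K_{4} as a minor, and since treewidth is minor-monotone, tw(G) ≥ tw(K_{4}) = 3. Combining the bounds, tw(G) = 3.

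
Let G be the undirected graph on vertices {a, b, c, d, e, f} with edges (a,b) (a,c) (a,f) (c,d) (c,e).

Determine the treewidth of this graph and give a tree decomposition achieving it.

Each bag holds 2 vertices, so the decomposition has width 1, which upper-bounds the treewidth. G has an edge, so its treewidth is at least 1. Combining the bounds, tw(G) = 1.

Treewidth 1.
One optimal decomposition is:
Bags: B1 = {c, d}  B2 = {a, c}  B3 = {a, f}  B4 = {a, b}  B5 = {c, e}
Tree: B1–B2, B2–B3, B3–B4, B2–B5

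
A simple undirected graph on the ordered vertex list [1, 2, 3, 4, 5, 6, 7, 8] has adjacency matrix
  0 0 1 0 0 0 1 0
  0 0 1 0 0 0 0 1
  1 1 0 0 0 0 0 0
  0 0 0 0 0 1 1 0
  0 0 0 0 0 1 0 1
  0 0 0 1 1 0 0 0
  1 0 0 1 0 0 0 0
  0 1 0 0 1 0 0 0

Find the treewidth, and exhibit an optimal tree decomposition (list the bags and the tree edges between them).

Treewidth 2.
One optimal decomposition is:
Bags: B1 = {4, 6, 7}  B2 = {1, 6, 7}  B3 = {1, 3, 6}  B4 = {2, 3, 6}  B5 = {2, 6, 8}  B6 = {5, 6, 8}
Tree: B1–B2, B2–B3, B3–B4, B4–B5, B5–B6

Each bag holds 3 vertices, so the decomposition has width 2, which upper-bounds the treewidth. Since 6–4–7–1–3–2–8–5–6 is a cycle in G, G is not acyclic. Forests are exactly the graphs of treewidth ≤ 1, so tw(G) ≥ 2. Therefore the treewidth is 2.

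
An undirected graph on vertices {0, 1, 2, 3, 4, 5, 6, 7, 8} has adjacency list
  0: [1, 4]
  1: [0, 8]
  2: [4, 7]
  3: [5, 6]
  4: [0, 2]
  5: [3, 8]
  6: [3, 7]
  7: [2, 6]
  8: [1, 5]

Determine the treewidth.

2

A width-2 tree decomposition is:
Bags: B1 = {0, 1, 8}  B2 = {0, 4, 8}  B3 = {2, 4, 8}  B4 = {2, 7, 8}  B5 = {6, 7, 8}  B6 = {3, 6, 8}  B7 = {3, 5, 8}
Tree: B1–B2, B2–B3, B3–B4, B4–B5, B5–B6, B6–B7
The largest bag has 3 vertices, giving width 2; this decomposition certifies tw(G) ≤ 2. Since 8–1–0–4–2–7–6–3–5–8 is a cycle in G, G is not acyclic. Forests are exactly the graphs of treewidth ≤ 1, so tw(G) ≥ 2. Therefore the treewidth is 2.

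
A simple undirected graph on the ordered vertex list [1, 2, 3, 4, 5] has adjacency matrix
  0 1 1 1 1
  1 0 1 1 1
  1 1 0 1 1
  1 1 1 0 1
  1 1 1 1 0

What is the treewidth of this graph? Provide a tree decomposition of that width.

With just one bag of size 5, the width is 5 − 1 = 4, so tw(G) ≤ 4. On the other hand G contains the 5-clique {1, 2, 3, 4, 5}. A clique must lie in a single bag of any decomposition, so no decomposition can have width below 4. Combining the bounds, tw(G) = 4.

Treewidth 4.
One such decomposition:
Bags: B1 = {1, 2, 3, 4, 5}
Tree: (single bag)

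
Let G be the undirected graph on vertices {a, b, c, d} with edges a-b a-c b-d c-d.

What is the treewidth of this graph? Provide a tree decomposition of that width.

Treewidth 2.
One such decomposition:
Bags: B1 = {a, c, d}  B2 = {a, b, d}
Tree: B1–B2

The largest bag has 3 vertices, giving width 2; this decomposition certifies tw(G) ≤ 2. The edges d–c–a–b–d form a cycle, so G is not a tree and its treewidth is at least 2. Combining the bounds, tw(G) = 2.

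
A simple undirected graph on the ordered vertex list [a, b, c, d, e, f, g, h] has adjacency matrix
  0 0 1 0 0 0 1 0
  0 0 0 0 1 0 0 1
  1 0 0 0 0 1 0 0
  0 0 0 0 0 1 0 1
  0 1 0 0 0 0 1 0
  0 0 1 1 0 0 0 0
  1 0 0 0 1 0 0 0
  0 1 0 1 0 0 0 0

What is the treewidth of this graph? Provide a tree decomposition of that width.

The largest bag has 3 vertices, giving width 2; this decomposition certifies tw(G) ≤ 2. Since c–a–g–e–b–h–d–f–c is a cycle in G, G is not acyclic. Forests are exactly the graphs of treewidth ≤ 1, so tw(G) ≥ 2. Therefore the treewidth is 2.

Treewidth 2.
One optimal decomposition is:
Bags: B1 = {a, c, g}  B2 = {c, e, g}  B3 = {b, c, e}  B4 = {b, c, h}  B5 = {c, d, h}  B6 = {c, d, f}
Tree: B1–B2, B2–B3, B3–B4, B4–B5, B5–B6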